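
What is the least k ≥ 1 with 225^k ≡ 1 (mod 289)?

68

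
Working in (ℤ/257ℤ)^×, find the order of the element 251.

256

The order of 251 must divide φ(257) = 257 − 1 = 256 = 2^8.
Divisors of 256: 1, 2, 4, 8, 16, 32, 64, 128, 256.
Test each divisor d:
251^1 ≡ 251 (mod 257)
251^2 ≡ 36 (mod 257)
251^4 ≡ 11 (mod 257)
251^8 ≡ 121 (mod 257)
251^16 ≡ 249 (mod 257)
251^32 ≡ 64 (mod 257)
251^64 ≡ 241 (mod 257)
251^128 ≡ 256 (mod 257)
251^256 ≡ 1 (mod 257) ✓
The smallest such exponent is 256, so the order of 251 is 256.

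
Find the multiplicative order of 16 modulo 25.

5

ord(16) | φ(25) = φ(5^2) = 5·(5−1) = 20 = 2^2 · 5.
Divisors of 20: 1, 2, 4, 5, 10, 20.
Check 16^d mod 25 for each divisor in increasing order:
16^1 ≡ 16 (mod 25)
16^2 ≡ 6 (mod 25)
16^4 ≡ 11 (mod 25)
16^5 ≡ 1 (mod 25) ✓
Hence ord(16) = 5.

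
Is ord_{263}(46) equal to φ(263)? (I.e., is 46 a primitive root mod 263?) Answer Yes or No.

φ(263) = 263 − 1 = 262 = 2 · 131.
An element g generates (Z/263Z)^× iff g^(262/q) ≢ 1 (mod 263) for each prime q ∈ {2, 131}.
46^131 ≡ 1 (mod 263)  [q = 2: ≡ 1 ✗]
46^2 ≡ 12 (mod 263)  [q = 131: ≢ 1 ✓]
The check at q = 2 fails, so 46 generates a proper subgroup.

No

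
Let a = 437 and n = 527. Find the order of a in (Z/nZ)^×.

Since 437 ∈ (Z/527Z)^×, its order divides φ(527) = φ(17·31) = (17−1)·(31−1) = 16·30 = 480 = 2^5 · 3 · 5.
Divisors of 480: 1, 2, 3, 4, 5, 6, 8, 10, 12, 15, 16, 20, 24, 30, 32, 40, 48, 60, 80, 96, 120, 160, 240, 480.
Check 437^d mod 527 for each divisor in increasing order:
437^1 ≡ 437 (mod 527)
437^2 ≡ 195 (mod 527)
437^3 ≡ 368 (mod 527)
437^4 ≡ 81 (mod 527)
437^5 ≡ 88 (mod 527)
437^6 ≡ 512 (mod 527)
437^8 ≡ 237 (mod 527)
437^10 ≡ 366 (mod 527)
437^12 ≡ 225 (mod 527)
437^15 ≡ 61 (mod 527)
437^16 ≡ 307 (mod 527)
437^20 ≡ 98 (mod 527)
437^24 ≡ 33 (mod 527)
437^30 ≡ 32 (mod 527)
437^32 ≡ 443 (mod 527)
437^40 ≡ 118 (mod 527)
437^48 ≡ 35 (mod 527)
437^60 ≡ 497 (mod 527)
437^80 ≡ 222 (mod 527)
437^96 ≡ 171 (mod 527)
437^120 ≡ 373 (mod 527)
437^160 ≡ 273 (mod 527)
437^240 ≡ 1 (mod 527) ✓
Hence ord(437) = 240.

240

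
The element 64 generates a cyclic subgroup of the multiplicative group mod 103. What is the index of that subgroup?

6

The order of 64 must divide φ(103) = 103 − 1 = 102 = 2 · 3 · 17.
Divisors of 102: 1, 2, 3, 6, 17, 34, 51, 102.
Evaluate successive powers at the divisors of 102:
64^1 ≡ 64 (mod 103)
64^2 ≡ 79 (mod 103)
64^3 ≡ 9 (mod 103)
64^6 ≡ 81 (mod 103)
64^17 ≡ 1 (mod 103) ✓
Thus |⟨64⟩| = ord(64) = 17.
Index = |(Z/103Z)^×| / |⟨64⟩| = 102 / 17 = 6.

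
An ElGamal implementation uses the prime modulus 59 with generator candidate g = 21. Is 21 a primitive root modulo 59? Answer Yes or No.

φ(59) = 59 − 1 = 58 = 2 · 29.
It suffices to check that the order of 21 is not a proper divisor of 58: compute 21^(58/q) for q ∈ {2, 29}.
21^29 ≡ 1 (mod 59)  [q = 2: ≡ 1 ✗]
21^2 ≡ 28 (mod 59)  [q = 29: ≢ 1 ✓]
Since 21^29 ≡ 1, the order of 21 divides 29 < 58, so 21 is not a primitive root.

No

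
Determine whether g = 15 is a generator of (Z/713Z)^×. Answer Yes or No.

No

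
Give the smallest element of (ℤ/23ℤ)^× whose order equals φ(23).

5

φ(23) = 23 − 1 = 22 = 2 · 11.
Test candidates g = 2, 3, … against the prime factors q ∈ {2, 11} of φ(23): g is a generator iff g^(22/q) ≢ 1 for every such q.
g = 2: 2^11 ≡ 1 — hits 1, so not a primitive root.
g = 3: 3^11 ≡ 1 — hits 1, so not a primitive root.
g = 4: 4^11 ≡ 1 — hits 1, so not a primitive root.
g = 5: 5^11 ≡ 22; 5^2 ≡ 2 — none is 1, so 5 is a primitive root.
The smallest primitive root modulo 23 is 5.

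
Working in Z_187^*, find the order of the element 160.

80

By Lagrange's theorem, ord_187(160) divides φ(187) = φ(11·17) = (11−1)·(17−1) = 10·16 = 160 = 2^5 · 5.
Divisors of 160: 1, 2, 4, 5, 8, 10, 16, 20, 32, 40, 80, 160.
Check 160^d mod 187 for each divisor in increasing order:
160^1 ≡ 160 (mod 187)
160^2 ≡ 168 (mod 187)
160^4 ≡ 174 (mod 187)
160^5 ≡ 164 (mod 187)
160^8 ≡ 169 (mod 187)
160^10 ≡ 155 (mod 187)
160^16 ≡ 137 (mod 187)
160^20 ≡ 89 (mod 187)
160^32 ≡ 69 (mod 187)
160^40 ≡ 67 (mod 187)
160^80 ≡ 1 (mod 187) ✓
Hence ord(160) = 80.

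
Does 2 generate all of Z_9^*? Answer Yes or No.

φ(9) = φ(3^2) = 3·(3−1) = 6 = 2 · 3.
2 is a primitive root mod 9 iff 2^(φ(9)/q) ≢ 1 for every prime q | φ(9), i.e. q ∈ {2, 3}.
2^3 ≡ 8 (mod 9)  [q = 2: ≢ 1 ✓]
2^2 ≡ 4 (mod 9)  [q = 3: ≢ 1 ✓]
All checks pass, so 2 has order 6 and is a primitive root modulo 9.

Yes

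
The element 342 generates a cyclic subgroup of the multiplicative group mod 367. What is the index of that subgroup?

3

ord(342) | φ(367) = 367 − 1 = 366 = 2 · 3 · 61.
Divisors of 366: 1, 2, 3, 6, 61, 122, 183, 366.
Check 342^d mod 367 for each divisor in increasing order:
342^1 ≡ 342 (mod 367)
342^2 ≡ 258 (mod 367)
342^3 ≡ 156 (mod 367)
342^6 ≡ 114 (mod 367)
342^61 ≡ 366 (mod 367)
342^122 ≡ 1 (mod 367) ✓
So ord_367(342) = 122, hence |⟨342⟩| = 122.
Index = |(Z/367Z)^×| / |⟨342⟩| = 366 / 122 = 3.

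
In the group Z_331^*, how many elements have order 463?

φ(331) = 331 − 1 = 330 = 2 · 3 · 5 · 11.
In a cyclic group of order 330, there are φ(d) elements of order d for each divisor d of 330, and zero for non-divisors.
Here 330 is not a multiple of 463, so there are no elements of order 463.

0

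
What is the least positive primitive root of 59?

φ(59) = 59 − 1 = 58 = 2 · 29.
Test candidates g = 2, 3, … against the prime factors q ∈ {2, 29} of φ(59): g is a generator iff g^(58/q) ≢ 1 for every such q.
g = 2: 2^29 ≡ 58; 2^2 ≡ 4 — none is 1, so 2 is a primitive root.
So 2 is the smallest generator of (Z/59Z)^×.

2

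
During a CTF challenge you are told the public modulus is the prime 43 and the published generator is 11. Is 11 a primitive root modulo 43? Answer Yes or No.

No

φ(43) = 43 − 1 = 42 = 2 · 3 · 7.
11 is a primitive root mod 43 iff 11^(φ(43)/q) ≢ 1 for every prime q | φ(43), i.e. q ∈ {2, 3, 7}.
11^21 ≡ 1 (mod 43)  [q = 2: ≡ 1 ✗]
11^14 ≡ 1 (mod 43)  [q = 3: ≡ 1 ✗]
11^6 ≡ 4 (mod 43)  [q = 7: ≢ 1 ✓]
The check at q = 2 fails, so 11 generates a proper subgroup.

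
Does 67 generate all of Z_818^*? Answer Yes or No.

Yes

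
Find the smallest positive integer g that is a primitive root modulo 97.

φ(97) = 97 − 1 = 96 = 2^5 · 3.
Test candidates g = 2, 3, … against the prime factors q ∈ {2, 3} of φ(97): g is a generator iff g^(96/q) ≢ 1 for every such q.
g = 2: 2^48 ≡ 1 — hits 1, so not a primitive root.
g = 3: 3^48 ≡ 1 — hits 1, so not a primitive root.
g = 4: 4^48 ≡ 1 — hits 1, so not a primitive root.
g = 5: 5^48 ≡ 96; 5^32 ≡ 35 — none is 1, so 5 is a primitive root.
So 5 is the smallest generator of (Z/97Z)^×.

5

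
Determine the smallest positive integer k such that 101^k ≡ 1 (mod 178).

Since 101 ∈ (Z/178Z)^×, its order divides φ(178) = φ(2)·φ(89) = 1·88 = 88 = 2^3 · 11.
Divisors of 88: 1, 2, 4, 8, 11, 22, 44, 88.
Compute 101^d (mod 178) for the divisors d until we hit 1:
101^1 ≡ 101
101^2 ≡ 55
101^4 ≡ 177
101^8 ≡ 1
Hence ord(101) = 8.

8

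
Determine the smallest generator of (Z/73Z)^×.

5

φ(73) = 73 − 1 = 72 = 2^3 · 3^2.
Test candidates g = 2, 3, … against the prime factors q ∈ {2, 3} of φ(73): g is a generator iff g^(72/q) ≢ 1 for every such q.
g = 2: 2^36 ≡ 1 — hits 1, so not a primitive root.
g = 3: 3^36 ≡ 1 — hits 1, so not a primitive root.
g = 4: 4^36 ≡ 1 — hits 1, so not a primitive root.
g = 5: 5^36 ≡ 72; 5^24 ≡ 8 — none is 1, so 5 is a primitive root.
Hence the least primitive root of 73 is 5.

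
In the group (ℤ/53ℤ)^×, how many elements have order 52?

φ(53) = 53 − 1 = 52 = 2^2 · 13.
Since (Z/53Z)^× is cyclic of order 52, the number of elements of order d is φ(d) when d | 52 and 0 otherwise.
52 = 2^2 · 13 divides 52, and φ(52) = 24.

24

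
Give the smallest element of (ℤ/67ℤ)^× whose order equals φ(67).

2

φ(67) = 67 − 1 = 66 = 2 · 3 · 11.
Test candidates g = 2, 3, … against the prime factors q ∈ {2, 3, 11} of φ(67): g is a generator iff g^(66/q) ≢ 1 for every such q.
g = 2: 2^33 ≡ 66; 2^22 ≡ 37; 2^6 ≡ 64 — none is 1, so 2 is a primitive root.
The smallest primitive root modulo 67 is 2.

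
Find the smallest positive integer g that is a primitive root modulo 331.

φ(331) = 331 − 1 = 330 = 2 · 3 · 5 · 11.
Test candidates g = 2, 3, … against the prime factors q ∈ {2, 3, 5, 11} of φ(331): g is a generator iff g^(330/q) ≢ 1 for every such q.
g = 2: 2^165 ≡ 330; 2^110 ≡ 299; 2^66 ≡ 64; 2^30 ≡ 1 — hits 1, so not a primitive root.
g = 3: 3^165 ≡ 330; 3^110 ≡ 299; 3^66 ≡ 64; 3^30 ≡ 270 — none is 1, so 3 is a primitive root.
The smallest primitive root modulo 331 is 3.

3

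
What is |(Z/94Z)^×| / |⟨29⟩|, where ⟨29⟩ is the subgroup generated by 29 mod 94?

1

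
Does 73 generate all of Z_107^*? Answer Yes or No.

φ(107) = 107 − 1 = 106 = 2 · 53.
An element g generates (Z/107Z)^× iff g^(106/q) ≢ 1 (mod 107) for each prime q ∈ {2, 53}.
73^53 ≡ 106 (mod 107)  [q = 2: ≢ 1 ✓]
73^2 ≡ 86 (mod 107)  [q = 53: ≢ 1 ✓]
None equal 1, so ord_107(73) = 106: 73 is a primitive root.

Yes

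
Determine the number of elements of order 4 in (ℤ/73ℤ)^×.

2

φ(73) = 73 − 1 = 72 = 2^3 · 3^2.
Since (Z/73Z)^× is cyclic of order 72, the number of elements of order d is φ(d) when d | 72 and 0 otherwise.
4 = 2^2 divides 72, and φ(4) = 2.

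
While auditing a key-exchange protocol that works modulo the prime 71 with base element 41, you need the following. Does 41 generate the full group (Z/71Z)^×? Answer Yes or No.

No

φ(71) = 71 − 1 = 70 = 2 · 5 · 7.
41 is a primitive root mod 71 iff 41^(φ(71)/q) ≢ 1 for every prime q | φ(71), i.e. q ∈ {2, 5, 7}.
41^35 ≡ 70 (mod 71)  [q = 2: ≢ 1 ✓]
41^14 ≡ 1 (mod 71)  [q = 5: ≡ 1 ✗]
41^10 ≡ 20 (mod 71)  [q = 7: ≢ 1 ✓]
41^14 ≡ 1 shows ord(41) | 14, strictly less than φ(71); not a primitive root.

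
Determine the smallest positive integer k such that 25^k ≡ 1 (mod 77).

By Lagrange's theorem, ord_77(25) divides φ(77) = φ(7·11) = (7−1)·(11−1) = 6·10 = 60 = 2^2 · 3 · 5.
Divisors of 60: 1, 2, 3, 4, 5, 6, 10, 12, 15, 20, 30, 60.
Compute 25^d (mod 77) for the divisors d until we hit 1:
25^1 ≡ 25 (mod 77)
25^2 ≡ 9 (mod 77)
25^3 ≡ 71 (mod 77)
25^4 ≡ 4 (mod 77)
25^5 ≡ 23 (mod 77)
25^6 ≡ 36 (mod 77)
25^10 ≡ 67 (mod 77)
25^12 ≡ 64 (mod 77)
25^15 ≡ 1 (mod 77) ✓
Therefore the multiplicative order of 25 modulo 77 is 15.

15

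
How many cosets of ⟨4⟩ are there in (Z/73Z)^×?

8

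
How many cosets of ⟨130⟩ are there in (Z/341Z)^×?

10

ord(130) | φ(341) = φ(11·31) = (11−1)·(31−1) = 10·30 = 300 = 2^2 · 3 · 5^2.
Divisors of 300: 1, 2, 3, 4, 5, 6, 10, 12, 15, 20, 25, 30, 50, 60, 75, 100, 150, 300.
Evaluate successive powers at the divisors of 300:
130^1 ≡ 130
130^2 ≡ 191
130^3 ≡ 278
130^4 ≡ 335
130^5 ≡ 243
130^6 ≡ 218
130^10 ≡ 56
130^12 ≡ 125
130^15 ≡ 309
130^20 ≡ 67
130^25 ≡ 254
130^30 ≡ 1
The order of 130 is 30, so the subgroup it generates has 30 elements.
The index is φ(341) / ord(130) = 300 / 30 = 10.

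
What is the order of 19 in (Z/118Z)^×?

ord(19) | φ(118) = φ(2)·φ(59) = 1·58 = 58 = 2 · 29.
Divisors of 58: 1, 2, 29, 58.
Test each divisor d:
19^1 ≡ 19
19^2 ≡ 7
19^29 ≡ 1
Therefore the multiplicative order of 19 modulo 118 is 29.

29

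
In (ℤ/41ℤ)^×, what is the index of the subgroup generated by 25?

ord(25) | φ(41) = 41 − 1 = 40 = 2^3 · 5.
Divisors of 40: 1, 2, 4, 5, 8, 10, 20, 40.
Evaluate successive powers at the divisors of 40:
25^1 ≡ 25 (mod 41)
25^2 ≡ 10 (mod 41)
25^4 ≡ 18 (mod 41)
25^5 ≡ 40 (mod 41)
25^8 ≡ 37 (mod 41)
25^10 ≡ 1 (mod 41) ✓
So ord_41(25) = 10, hence |⟨25⟩| = 10.
Index = |(Z/41Z)^×| / |⟨25⟩| = 40 / 10 = 4.

4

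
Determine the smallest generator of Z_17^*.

3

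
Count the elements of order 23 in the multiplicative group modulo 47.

22

φ(47) = 47 − 1 = 46 = 2 · 23.
(Z/47Z)^× is cyclic (|G| = 46); a cyclic group of order m has exactly φ(d) elements of each order d | m, and none otherwise.
23 | 46, and φ(23) = 23 − 1 = 22.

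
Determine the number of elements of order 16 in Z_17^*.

φ(17) = 17 − 1 = 16 = 2^4.
In a cyclic group of order 16, there are φ(d) elements of order d for each divisor d of 16, and zero for non-divisors.
16 = 2^4 divides 16, and φ(16) = 8.

8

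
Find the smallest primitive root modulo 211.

2

φ(211) = 211 − 1 = 210 = 2 · 3 · 5 · 7.
Test candidates g = 2, 3, … against the prime factors q ∈ {2, 3, 5, 7} of φ(211): g is a generator iff g^(210/q) ≢ 1 for every such q.
g = 2: 2^105 ≡ 210; 2^70 ≡ 196; 2^42 ≡ 107; 2^30 ≡ 171 — none is 1, so 2 is a primitive root.
Hence the least primitive root of 211 is 2.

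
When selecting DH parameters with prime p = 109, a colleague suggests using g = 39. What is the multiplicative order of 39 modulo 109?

108

By Lagrange's theorem, ord_109(39) divides φ(109) = 109 − 1 = 108 = 2^2 · 3^3.
Divisors of 108: 1, 2, 3, 4, 6, 9, 12, 18, 27, 36, 54, 108.
Test each divisor d:
39^1 ≡ 39
39^2 ≡ 104
39^3 ≡ 23
39^4 ≡ 25
39^6 ≡ 93
39^9 ≡ 68
39^12 ≡ 38
39^18 ≡ 46
39^27 ≡ 76
39^36 ≡ 45
39^54 ≡ 108
39^108 ≡ 1
So ord_109(39) = 108.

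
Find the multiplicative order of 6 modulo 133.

18

Since 6 ∈ (Z/133Z)^×, its order divides φ(133) = φ(7·19) = (7−1)·(19−1) = 6·18 = 108 = 2^2 · 3^3.
Divisors of 108: 1, 2, 3, 4, 6, 9, 12, 18, 27, 36, 54, 108.
Compute 6^d (mod 133) for the divisors d until we hit 1:
6^1 ≡ 6 (mod 133)
6^2 ≡ 36 (mod 133)
6^3 ≡ 83 (mod 133)
6^4 ≡ 99 (mod 133)
6^6 ≡ 106 (mod 133)
6^9 ≡ 20 (mod 133)
6^12 ≡ 64 (mod 133)
6^18 ≡ 1 (mod 133) ✓
The smallest such exponent is 18, so the order of 6 is 18.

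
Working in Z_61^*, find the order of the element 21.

12

By Lagrange's theorem, ord_61(21) divides φ(61) = 61 − 1 = 60 = 2^2 · 3 · 5.
Divisors of 60: 1, 2, 3, 4, 5, 6, 10, 12, 15, 20, 30, 60.
Evaluate successive powers at the divisors of 60:
21^1 ≡ 21 (mod 61)
21^2 ≡ 14 (mod 61)
21^3 ≡ 50 (mod 61)
21^4 ≡ 13 (mod 61)
21^5 ≡ 29 (mod 61)
21^6 ≡ 60 (mod 61)
21^10 ≡ 48 (mod 61)
21^12 ≡ 1 (mod 61) ✓
The smallest such exponent is 12, so the order of 21 is 12.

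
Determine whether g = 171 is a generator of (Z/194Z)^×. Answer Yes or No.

Yes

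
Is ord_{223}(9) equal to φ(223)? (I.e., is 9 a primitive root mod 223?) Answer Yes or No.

φ(223) = 223 − 1 = 222 = 2 · 3 · 37.
Test 9^(222/q) mod 223 for each prime factor q of 222:
9^111 ≡ 1 (mod 223)  [q = 2: ≡ 1 ✗]
9^74 ≡ 39 (mod 223)  [q = 3: ≢ 1 ✓]
9^6 ≡ 32 (mod 223)  [q = 37: ≢ 1 ✓]
The check at q = 2 fails, so 9 generates a proper subgroup.

No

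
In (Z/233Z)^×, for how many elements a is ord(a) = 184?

0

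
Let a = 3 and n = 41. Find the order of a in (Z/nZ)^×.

8

Since 3 ∈ (Z/41Z)^×, its order divides φ(41) = 41 − 1 = 40 = 2^3 · 5.
Divisors of 40: 1, 2, 4, 5, 8, 10, 20, 40.
Check 3^d mod 41 for each divisor in increasing order:
3^1 ≡ 3 (mod 41)
3^2 ≡ 9 (mod 41)
3^4 ≡ 40 (mod 41)
3^5 ≡ 38 (mod 41)
3^8 ≡ 1 (mod 41) ✓
So ord_41(3) = 8.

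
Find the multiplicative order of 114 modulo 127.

126

ord(114) | φ(127) = 127 − 1 = 126 = 2 · 3^2 · 7.
Divisors of 126: 1, 2, 3, 6, 7, 9, 14, 18, 21, 42, 63, 126.
Compute 114^d (mod 127) for the divisors d until we hit 1:
114^1 ≡ 114 (mod 127)
114^2 ≡ 42 (mod 127)
114^3 ≡ 89 (mod 127)
114^6 ≡ 47 (mod 127)
114^7 ≡ 24 (mod 127)
114^9 ≡ 119 (mod 127)
114^14 ≡ 68 (mod 127)
114^18 ≡ 64 (mod 127)
114^21 ≡ 108 (mod 127)
114^42 ≡ 107 (mod 127)
114^63 ≡ 126 (mod 127)
114^126 ≡ 1 (mod 127) ✓
Hence ord(114) = 126.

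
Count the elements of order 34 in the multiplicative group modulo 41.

φ(41) = 41 − 1 = 40 = 2^3 · 5.
In a cyclic group of order 40, there are φ(d) elements of order d for each divisor d of 40, and zero for non-divisors.
Since 34 ∤ 40, the count is 0.

0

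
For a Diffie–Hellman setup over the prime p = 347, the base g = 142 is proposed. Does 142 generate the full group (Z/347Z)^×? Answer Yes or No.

Yes

φ(347) = 347 − 1 = 346 = 2 · 173.
An element g generates (Z/347Z)^× iff g^(346/q) ≢ 1 (mod 347) for each prime q ∈ {2, 173}.
142^173 ≡ 346 (mod 347)  [q = 2: ≢ 1 ✓]
142^2 ≡ 38 (mod 347)  [q = 173: ≢ 1 ✓]
All checks pass, so 142 has order 346 and is a primitive root modulo 347.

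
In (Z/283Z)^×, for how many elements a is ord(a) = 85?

0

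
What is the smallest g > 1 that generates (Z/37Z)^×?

φ(37) = 37 − 1 = 36 = 2^2 · 3^2.
Test candidates g = 2, 3, … against the prime factors q ∈ {2, 3} of φ(37): g is a generator iff g^(36/q) ≢ 1 for every such q.
g = 2: 2^18 ≡ 36; 2^12 ≡ 26 — none is 1, so 2 is a primitive root.
So 2 is the smallest generator of (Z/37Z)^×.

2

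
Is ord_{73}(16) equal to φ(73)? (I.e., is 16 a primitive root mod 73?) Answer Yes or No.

No

φ(73) = 73 − 1 = 72 = 2^3 · 3^2.
It suffices to check that the order of 16 is not a proper divisor of 72: compute 16^(72/q) for q ∈ {2, 3}.
16^36 ≡ 1 (mod 73)  [q = 2: ≡ 1 ✗]
16^24 ≡ 64 (mod 73)  [q = 3: ≢ 1 ✓]
16^36 ≡ 1 shows ord(16) | 36, strictly less than φ(73); not a primitive root.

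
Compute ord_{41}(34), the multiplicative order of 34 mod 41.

40

The order of 34 must divide φ(41) = 41 − 1 = 40 = 2^3 · 5.
Divisors of 40: 1, 2, 4, 5, 8, 10, 20, 40.
Evaluate successive powers at the divisors of 40:
34^1 ≡ 34
34^2 ≡ 8
34^4 ≡ 23
34^5 ≡ 3
34^8 ≡ 37
34^10 ≡ 9
34^20 ≡ 40
34^40 ≡ 1
Therefore the multiplicative order of 34 modulo 41 is 40.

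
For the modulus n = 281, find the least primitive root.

φ(281) = 281 − 1 = 280 = 2^3 · 5 · 7.
g is a primitive root iff g^(280/q) ≢ 1 (mod 281) for each prime q ∈ {2, 5, 7}.
g = 2: 2^140 ≡ 1 — hits 1, so not a primitive root.
g = 3: 3^140 ≡ 280; 3^56 ≡ 86; 3^40 ≡ 249 — none is 1, so 3 is a primitive root.
The smallest primitive root modulo 281 is 3.

3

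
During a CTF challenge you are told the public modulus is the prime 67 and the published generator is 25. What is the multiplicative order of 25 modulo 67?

11

By Lagrange's theorem, ord_67(25) divides φ(67) = 67 − 1 = 66 = 2 · 3 · 11.
Divisors of 66: 1, 2, 3, 6, 11, 22, 33, 66.
Test each divisor d:
25^1 ≡ 25
25^2 ≡ 22
25^3 ≡ 14
25^6 ≡ 62
25^11 ≡ 1
The smallest such exponent is 11, so the order of 25 is 11.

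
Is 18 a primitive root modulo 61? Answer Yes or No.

Yes

φ(61) = 61 − 1 = 60 = 2^2 · 3 · 5.
Test 18^(60/q) mod 61 for each prime factor q of 60:
18^30 ≡ 60 (mod 61)  [q = 2: ≢ 1 ✓]
18^20 ≡ 47 (mod 61)  [q = 3: ≢ 1 ✓]
18^12 ≡ 58 (mod 61)  [q = 5: ≢ 1 ✓]
All checks pass, so 18 has order 60 and is a primitive root modulo 61.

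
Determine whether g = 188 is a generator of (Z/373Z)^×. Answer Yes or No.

No

φ(373) = 373 − 1 = 372 = 2^2 · 3 · 31.
It suffices to check that the order of 188 is not a proper divisor of 372: compute 188^(372/q) for q ∈ {2, 3, 31}.
188^186 ≡ 372 (mod 373)  [q = 2: ≢ 1 ✓]
188^124 ≡ 1 (mod 373)  [q = 3: ≡ 1 ✗]
188^12 ≡ 12 (mod 373)  [q = 31: ≢ 1 ✓]
The check at q = 3 fails, so 188 generates a proper subgroup.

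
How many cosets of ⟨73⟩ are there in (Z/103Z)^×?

3

By Lagrange's theorem, ord_103(73) divides φ(103) = 103 − 1 = 102 = 2 · 3 · 17.
Divisors of 102: 1, 2, 3, 6, 17, 34, 51, 102.
Compute 73^d (mod 103) for the divisors d until we hit 1:
73^1 ≡ 73 (mod 103)
73^2 ≡ 76 (mod 103)
73^3 ≡ 89 (mod 103)
73^6 ≡ 93 (mod 103)
73^17 ≡ 102 (mod 103)
73^34 ≡ 1 (mod 103) ✓
The order of 73 is 34, so the subgroup it generates has 34 elements.
The index is φ(103) / ord(73) = 102 / 34 = 3.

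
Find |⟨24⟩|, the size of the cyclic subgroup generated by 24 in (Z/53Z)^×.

The order of 24 must divide φ(53) = 53 − 1 = 52 = 2^2 · 13.
Divisors of 52: 1, 2, 4, 13, 26, 52.
Compute 24^d (mod 53) for the divisors d until we hit 1:
24^1 ≡ 24 (mod 53)
24^2 ≡ 46 (mod 53)
24^4 ≡ 49 (mod 53)
24^13 ≡ 1 (mod 53) ✓
Therefore the multiplicative order of 24 modulo 53 is 13.

13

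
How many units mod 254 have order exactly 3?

2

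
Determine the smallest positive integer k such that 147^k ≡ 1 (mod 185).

4

ord(147) | φ(185) = φ(5·37) = (5−1)·(37−1) = 4·36 = 144 = 2^4 · 3^2.
Divisors of 144: 1, 2, 3, 4, 6, 8, 9, 12, 16, 18, 24, 36, 48, 72, 144.
Compute 147^d (mod 185) for the divisors d until we hit 1:
147^1 ≡ 147 (mod 185)
147^2 ≡ 149 (mod 185)
147^3 ≡ 73 (mod 185)
147^4 ≡ 1 (mod 185) ✓
The smallest such exponent is 4, so the order of 147 is 4.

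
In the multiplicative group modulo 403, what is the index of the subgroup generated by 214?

ord(214) | φ(403) = φ(13·31) = (13−1)·(31−1) = 12·30 = 360 = 2^3 · 3^2 · 5.
Divisors of 360: 1, 2, 3, 4, 5, 6, 8, 9, 10, 12, 15, 18, 20, 24, 30, 36, 40, 45, 60, 72, 90, 120, 180, 360.
Compute 214^d (mod 403) for the divisors d until we hit 1:
214^1 ≡ 214
214^2 ≡ 257
214^3 ≡ 190
214^4 ≡ 360
214^5 ≡ 67
214^6 ≡ 233
214^8 ≡ 237
214^9 ≡ 343
214^10 ≡ 56
214^12 ≡ 287
214^15 ≡ 125
214^18 ≡ 376
214^20 ≡ 315
214^24 ≡ 157
214^30 ≡ 311
214^36 ≡ 326
214^40 ≡ 87
214^45 ≡ 187
214^60 ≡ 1
So ord_403(214) = 60, hence |⟨214⟩| = 60.
[(Z/403Z)^× : ⟨214⟩] = 360/60 = 6.

6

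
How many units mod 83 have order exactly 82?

φ(83) = 83 − 1 = 82 = 2 · 41.
(Z/83Z)^× is cyclic (|G| = 82); a cyclic group of order m has exactly φ(d) elements of each order d | m, and none otherwise.
82 = 2 · 41 divides 82, and φ(82) = 40.

40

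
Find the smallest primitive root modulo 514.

3

φ(514) = φ(2)·φ(257) = 1·256 = 256 = 2^8.
Test candidates g = 2, 3, … against the prime factors q ∈ {2} of φ(514): g is a generator iff g^(256/q) ≢ 1 for every such q.
g = 2: gcd(2, 514) = 2 > 1, not a unit — skip.
g = 3: 3^128 ≡ 513 — none is 1, so 3 is a primitive root.
So 3 is the smallest generator of (Z/514Z)^×.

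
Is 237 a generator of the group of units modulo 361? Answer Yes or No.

No

φ(361) = φ(19^2) = 19·(19−1) = 342 = 2 · 3^2 · 19.
It suffices to check that the order of 237 is not a proper divisor of 342: compute 237^(342/q) for q ∈ {2, 3, 19}.
237^171 ≡ 1 (mod 361)  [q = 2: ≡ 1 ✗]
237^114 ≡ 68 (mod 361)  [q = 3: ≢ 1 ✓]
237^18 ≡ 58 (mod 361)  [q = 19: ≢ 1 ✓]
Since 237^171 ≡ 1, the order of 237 divides 171 < 342, so 237 is not a primitive root.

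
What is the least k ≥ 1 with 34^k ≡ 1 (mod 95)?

ord(34) | φ(95) = φ(5·19) = (5−1)·(19−1) = 4·18 = 72 = 2^3 · 3^2.
Divisors of 72: 1, 2, 3, 4, 6, 8, 9, 12, 18, 24, 36, 72.
Evaluate successive powers at the divisors of 72:
34^1 ≡ 34
34^2 ≡ 16
34^3 ≡ 69
34^4 ≡ 66
34^6 ≡ 11
34^8 ≡ 81
34^9 ≡ 94
34^12 ≡ 26
34^18 ≡ 1
Hence ord(34) = 18.

18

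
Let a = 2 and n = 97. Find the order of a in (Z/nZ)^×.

48

The order of 2 must divide φ(97) = 97 − 1 = 96 = 2^5 · 3.
Divisors of 96: 1, 2, 3, 4, 6, 8, 12, 16, 24, 32, 48, 96.
Evaluate successive powers at the divisors of 96:
2^1 ≡ 2 (mod 97)
2^2 ≡ 4 (mod 97)
2^3 ≡ 8 (mod 97)
2^4 ≡ 16 (mod 97)
2^6 ≡ 64 (mod 97)
2^8 ≡ 62 (mod 97)
2^12 ≡ 22 (mod 97)
2^16 ≡ 61 (mod 97)
2^24 ≡ 96 (mod 97)
2^32 ≡ 35 (mod 97)
2^48 ≡ 1 (mod 97) ✓
So ord_97(2) = 48.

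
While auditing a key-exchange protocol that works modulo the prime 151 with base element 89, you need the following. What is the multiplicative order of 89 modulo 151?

150

Since 89 ∈ (Z/151Z)^×, its order divides φ(151) = 151 − 1 = 150 = 2 · 3 · 5^2.
Divisors of 150: 1, 2, 3, 5, 6, 10, 15, 25, 30, 50, 75, 150.
Test each divisor d:
89^1 ≡ 89 (mod 151)
89^2 ≡ 69 (mod 151)
89^3 ≡ 101 (mod 151)
89^5 ≡ 23 (mod 151)
89^6 ≡ 84 (mod 151)
89^10 ≡ 76 (mod 151)
89^15 ≡ 87 (mod 151)
89^25 ≡ 119 (mod 151)
89^30 ≡ 19 (mod 151)
89^50 ≡ 118 (mod 151)
89^75 ≡ 150 (mod 151)
89^150 ≡ 1 (mod 151) ✓
The smallest such exponent is 150, so the order of 89 is 150.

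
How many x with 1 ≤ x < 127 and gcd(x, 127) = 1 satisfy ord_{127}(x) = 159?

0

φ(127) = 127 − 1 = 126 = 2 · 3^2 · 7.
(Z/127Z)^× is cyclic (|G| = 126); a cyclic group of order m has exactly φ(d) elements of each order d | m, and none otherwise.
Here 126 is not a multiple of 159, so there are no elements of order 159.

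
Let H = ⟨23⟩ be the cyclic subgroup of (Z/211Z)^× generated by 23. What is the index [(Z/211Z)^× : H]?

21

ord(23) | φ(211) = 211 − 1 = 210 = 2 · 3 · 5 · 7.
Divisors of 210: 1, 2, 3, 5, 6, 7, 10, 14, 15, 21, 30, 35, 42, 70, 105, 210.
Test each divisor d:
23^1 ≡ 23 (mod 211)
23^2 ≡ 107 (mod 211)
23^3 ≡ 140 (mod 211)
23^5 ≡ 210 (mod 211)
23^6 ≡ 188 (mod 211)
23^7 ≡ 104 (mod 211)
23^10 ≡ 1 (mod 211) ✓
So ord_211(23) = 10, hence |⟨23⟩| = 10.
[(Z/211Z)^× : ⟨23⟩] = 210/10 = 21.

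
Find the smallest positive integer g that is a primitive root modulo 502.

11

φ(502) = φ(2)·φ(251) = 1·250 = 250 = 2 · 5^3.
Test candidates g = 2, 3, … against the prime factors q ∈ {2, 5} of φ(502): g is a generator iff g^(250/q) ≢ 1 for every such q.
g = 2: gcd(2, 502) = 2 > 1, not a unit — skip.
g = 3: 3^125 ≡ 1 — hits 1, so not a primitive root.
g = 4: gcd(4, 502) = 2 > 1, not a unit — skip.
g = 5: 5^125 ≡ 1 — hits 1, so not a primitive root.
g = 6: gcd(6, 502) = 2 > 1, not a unit — skip.
g = 7: 7^125 ≡ 1 — hits 1, so not a primitive root.
g = 8: gcd(8, 502) = 2 > 1, not a unit — skip.
g = 9: 9^125 ≡ 1 — hits 1, so not a primitive root.
g = 10: gcd(10, 502) = 2 > 1, not a unit — skip.
g = 11: 11^125 ≡ 501; 11^50 ≡ 219 — none is 1, so 11 is a primitive root.
The smallest primitive root modulo 502 is 11.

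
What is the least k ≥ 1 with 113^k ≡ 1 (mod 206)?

34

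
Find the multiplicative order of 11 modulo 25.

ord(11) | φ(25) = φ(5^2) = 5·(5−1) = 20 = 2^2 · 5.
Divisors of 20: 1, 2, 4, 5, 10, 20.
Compute 11^d (mod 25) for the divisors d until we hit 1:
11^1 ≡ 11 (mod 25)
11^2 ≡ 21 (mod 25)
11^4 ≡ 16 (mod 25)
11^5 ≡ 1 (mod 25) ✓
The smallest such exponent is 5, so the order of 11 is 5.

5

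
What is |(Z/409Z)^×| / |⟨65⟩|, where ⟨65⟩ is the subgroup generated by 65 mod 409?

3

ord(65) | φ(409) = 409 − 1 = 408 = 2^3 · 3 · 17.
Divisors of 408: 1, 2, 3, 4, 6, 8, 12, 17, 24, 34, 51, 68, 102, 136, 204, 408.
Test each divisor d:
65^1 ≡ 65
65^2 ≡ 135
65^3 ≡ 186
65^4 ≡ 229
65^6 ≡ 240
65^8 ≡ 89
65^12 ≡ 340
65^17 ≡ 343
65^24 ≡ 262
65^34 ≡ 266
65^51 ≡ 31
65^68 ≡ 408
65^102 ≡ 143
65^136 ≡ 1
The order of 65 is 136, so the subgroup it generates has 136 elements.
Index = |(Z/409Z)^×| / |⟨65⟩| = 408 / 136 = 3.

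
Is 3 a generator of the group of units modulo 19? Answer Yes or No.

φ(19) = 19 − 1 = 18 = 2 · 3^2.
It suffices to check that the order of 3 is not a proper divisor of 18: compute 3^(18/q) for q ∈ {2, 3}.
3^9 ≡ 18 (mod 19)  [q = 2: ≢ 1 ✓]
3^6 ≡ 7 (mod 19)  [q = 3: ≢ 1 ✓]
All checks pass, so 3 has order 18 and is a primitive root modulo 19.

Yes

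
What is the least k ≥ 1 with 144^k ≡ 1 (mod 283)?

Since 144 ∈ (Z/283Z)^×, its order divides φ(283) = 283 − 1 = 282 = 2 · 3 · 47.
Divisors of 282: 1, 2, 3, 6, 47, 94, 141, 282.
Check 144^d mod 283 for each divisor in increasing order:
144^1 ≡ 144
144^2 ≡ 77
144^3 ≡ 51
144^6 ≡ 54
144^47 ≡ 238
144^94 ≡ 44
144^141 ≡ 1
The smallest such exponent is 141, so the order of 144 is 141.

141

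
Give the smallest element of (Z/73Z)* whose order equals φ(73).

5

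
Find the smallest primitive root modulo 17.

3

φ(17) = 17 − 1 = 16 = 2^4.
g is a primitive root iff g^(16/q) ≢ 1 (mod 17) for each prime q ∈ {2}.
g = 2: 2^8 ≡ 1 — hits 1, so not a primitive root.
g = 3: 3^8 ≡ 16 — none is 1, so 3 is a primitive root.
So 3 is the smallest generator of (Z/17Z)^×.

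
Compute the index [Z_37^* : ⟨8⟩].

By Lagrange's theorem, ord_37(8) divides φ(37) = 37 − 1 = 36 = 2^2 · 3^2.
Divisors of 36: 1, 2, 3, 4, 6, 9, 12, 18, 36.
Check 8^d mod 37 for each divisor in increasing order:
8^1 ≡ 8 (mod 37)
8^2 ≡ 27 (mod 37)
8^3 ≡ 31 (mod 37)
8^4 ≡ 26 (mod 37)
8^6 ≡ 36 (mod 37)
8^9 ≡ 6 (mod 37)
8^12 ≡ 1 (mod 37) ✓
Thus |⟨8⟩| = ord(8) = 12.
The index is φ(37) / ord(8) = 36 / 12 = 3.

3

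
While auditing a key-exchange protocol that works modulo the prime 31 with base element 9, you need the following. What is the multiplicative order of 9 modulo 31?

15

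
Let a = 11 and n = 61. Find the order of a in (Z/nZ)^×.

ord(11) | φ(61) = 61 − 1 = 60 = 2^2 · 3 · 5.
Divisors of 60: 1, 2, 3, 4, 5, 6, 10, 12, 15, 20, 30, 60.
Check 11^d mod 61 for each divisor in increasing order:
11^1 ≡ 11 (mod 61)
11^2 ≡ 60 (mod 61)
11^3 ≡ 50 (mod 61)
11^4 ≡ 1 (mod 61) ✓
Hence ord(11) = 4.

4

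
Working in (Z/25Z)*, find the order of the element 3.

The order of 3 must divide φ(25) = φ(5^2) = 5·(5−1) = 20 = 2^2 · 5.
Divisors of 20: 1, 2, 4, 5, 10, 20.
Compute 3^d (mod 25) for the divisors d until we hit 1:
3^1 ≡ 3 (mod 25)
3^2 ≡ 9 (mod 25)
3^4 ≡ 6 (mod 25)
3^5 ≡ 18 (mod 25)
3^10 ≡ 24 (mod 25)
3^20 ≡ 1 (mod 25) ✓
So ord_25(3) = 20.

20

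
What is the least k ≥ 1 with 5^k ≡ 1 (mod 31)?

By Lagrange's theorem, ord_31(5) divides φ(31) = 31 − 1 = 30 = 2 · 3 · 5.
Divisors of 30: 1, 2, 3, 5, 6, 10, 15, 30.
Evaluate successive powers at the divisors of 30:
5^1 ≡ 5 (mod 31)
5^2 ≡ 25 (mod 31)
5^3 ≡ 1 (mod 31) ✓
So ord_31(5) = 3.

3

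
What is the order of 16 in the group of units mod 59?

29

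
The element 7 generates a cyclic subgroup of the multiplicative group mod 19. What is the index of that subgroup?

By Lagrange's theorem, ord_19(7) divides φ(19) = 19 − 1 = 18 = 2 · 3^2.
Divisors of 18: 1, 2, 3, 6, 9, 18.
Test each divisor d:
7^1 ≡ 7 (mod 19)
7^2 ≡ 11 (mod 19)
7^3 ≡ 1 (mod 19) ✓
Thus |⟨7⟩| = ord(7) = 3.
Index = |(Z/19Z)^×| / |⟨7⟩| = 18 / 3 = 6.

6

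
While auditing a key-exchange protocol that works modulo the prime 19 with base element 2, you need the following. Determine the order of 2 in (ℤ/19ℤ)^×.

18

By Lagrange's theorem, ord_19(2) divides φ(19) = 19 − 1 = 18 = 2 · 3^2.
Divisors of 18: 1, 2, 3, 6, 9, 18.
Evaluate successive powers at the divisors of 18:
2^1 ≡ 2
2^2 ≡ 4
2^3 ≡ 8
2^6 ≡ 7
2^9 ≡ 18
2^18 ≡ 1
So ord_19(2) = 18.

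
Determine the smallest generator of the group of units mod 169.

φ(169) = φ(13^2) = 13·(13−1) = 156 = 2^2 · 3 · 13.
g is a primitive root iff g^(156/q) ≢ 1 (mod 169) for each prime q ∈ {2, 3, 13}.
g = 2: 2^78 ≡ 168; 2^52 ≡ 146; 2^12 ≡ 40 — none is 1, so 2 is a primitive root.
Hence the least primitive root of 169 is 2.

2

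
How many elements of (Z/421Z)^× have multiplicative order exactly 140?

φ(421) = 421 − 1 = 420 = 2^2 · 3 · 5 · 7.
(Z/421Z)^× is cyclic (|G| = 420); a cyclic group of order m has exactly φ(d) elements of each order d | m, and none otherwise.
140 = 2^2 · 5 · 7 divides 420, and φ(140) = 48.

48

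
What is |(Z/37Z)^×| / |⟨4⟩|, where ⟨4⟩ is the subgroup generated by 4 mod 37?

By Lagrange's theorem, ord_37(4) divides φ(37) = 37 − 1 = 36 = 2^2 · 3^2.
Divisors of 36: 1, 2, 3, 4, 6, 9, 12, 18, 36.
Evaluate successive powers at the divisors of 36:
4^1 ≡ 4 (mod 37)
4^2 ≡ 16 (mod 37)
4^3 ≡ 27 (mod 37)
4^4 ≡ 34 (mod 37)
4^6 ≡ 26 (mod 37)
4^9 ≡ 36 (mod 37)
4^12 ≡ 10 (mod 37)
4^18 ≡ 1 (mod 37) ✓
Thus |⟨4⟩| = ord(4) = 18.
The index is φ(37) / ord(4) = 36 / 18 = 2.

2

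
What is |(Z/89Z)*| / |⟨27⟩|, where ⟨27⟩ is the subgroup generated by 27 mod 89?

1

ord(27) | φ(89) = 89 − 1 = 88 = 2^3 · 11.
Divisors of 88: 1, 2, 4, 8, 11, 22, 44, 88.
Test each divisor d:
27^1 ≡ 27 (mod 89)
27^2 ≡ 17 (mod 89)
27^4 ≡ 22 (mod 89)
27^8 ≡ 39 (mod 89)
27^11 ≡ 12 (mod 89)
27^22 ≡ 55 (mod 89)
27^44 ≡ 88 (mod 89)
27^88 ≡ 1 (mod 89) ✓
Thus |⟨27⟩| = ord(27) = 88.
Index = |(Z/89Z)^×| / |⟨27⟩| = 88 / 88 = 1.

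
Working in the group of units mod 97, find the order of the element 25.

48

By Lagrange's theorem, ord_97(25) divides φ(97) = 97 − 1 = 96 = 2^5 · 3.
Divisors of 96: 1, 2, 3, 4, 6, 8, 12, 16, 24, 32, 48, 96.
Check 25^d mod 97 for each divisor in increasing order:
25^1 ≡ 25 (mod 97)
25^2 ≡ 43 (mod 97)
25^3 ≡ 8 (mod 97)
25^4 ≡ 6 (mod 97)
25^6 ≡ 64 (mod 97)
25^8 ≡ 36 (mod 97)
25^12 ≡ 22 (mod 97)
25^16 ≡ 35 (mod 97)
25^24 ≡ 96 (mod 97)
25^32 ≡ 61 (mod 97)
25^48 ≡ 1 (mod 97) ✓
So ord_97(25) = 48.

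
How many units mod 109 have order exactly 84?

0

φ(109) = 109 − 1 = 108 = 2^2 · 3^3.
(Z/109Z)^× is cyclic (|G| = 108); a cyclic group of order m has exactly φ(d) elements of each order d | m, and none otherwise.
84 does not divide 108, so no element of (Z/109Z)^× has order 84.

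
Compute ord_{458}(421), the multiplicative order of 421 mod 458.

114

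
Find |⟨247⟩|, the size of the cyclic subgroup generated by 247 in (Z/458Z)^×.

12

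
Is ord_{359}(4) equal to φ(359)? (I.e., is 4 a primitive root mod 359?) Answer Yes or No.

No

φ(359) = 359 − 1 = 358 = 2 · 179.
Test 4^(358/q) mod 359 for each prime factor q of 358:
4^179 ≡ 1 (mod 359)  [q = 2: ≡ 1 ✗]
4^2 ≡ 16 (mod 359)  [q = 179: ≢ 1 ✓]
Since 4^179 ≡ 1, the order of 4 divides 179 < 358, so 4 is not a primitive root.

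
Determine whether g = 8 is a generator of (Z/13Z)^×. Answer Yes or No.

φ(13) = 13 − 1 = 12 = 2^2 · 3.
An element g generates (Z/13Z)^× iff g^(12/q) ≢ 1 (mod 13) for each prime q ∈ {2, 3}.
8^6 ≡ 12 (mod 13)  [q = 2: ≢ 1 ✓]
8^4 ≡ 1 (mod 13)  [q = 3: ≡ 1 ✗]
8^4 ≡ 1 shows ord(8) | 4, strictly less than φ(13); not a primitive root.

No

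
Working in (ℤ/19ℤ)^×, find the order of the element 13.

By Lagrange's theorem, ord_19(13) divides φ(19) = 19 − 1 = 18 = 2 · 3^2.
Divisors of 18: 1, 2, 3, 6, 9, 18.
Compute 13^d (mod 19) for the divisors d until we hit 1:
13^1 ≡ 13 (mod 19)
13^2 ≡ 17 (mod 19)
13^3 ≡ 12 (mod 19)
13^6 ≡ 11 (mod 19)
13^9 ≡ 18 (mod 19)
13^18 ≡ 1 (mod 19) ✓
Hence ord(13) = 18.

18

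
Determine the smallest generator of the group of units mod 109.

6

φ(109) = 109 − 1 = 108 = 2^2 · 3^3.
Test candidates g = 2, 3, … against the prime factors q ∈ {2, 3} of φ(109): g is a generator iff g^(108/q) ≢ 1 for every such q.
g = 2: 2^54 ≡ 108; 2^36 ≡ 1 — hits 1, so not a primitive root.
g = 3: 3^54 ≡ 1 — hits 1, so not a primitive root.
g = 4: 4^54 ≡ 1 — hits 1, so not a primitive root.
g = 5: 5^54 ≡ 1 — hits 1, so not a primitive root.
g = 6: 6^54 ≡ 108; 6^36 ≡ 63 — none is 1, so 6 is a primitive root.
Hence the least primitive root of 109 is 6.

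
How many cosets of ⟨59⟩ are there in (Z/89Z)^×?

ord(59) | φ(89) = 89 − 1 = 88 = 2^3 · 11.
Divisors of 88: 1, 2, 4, 8, 11, 22, 44, 88.
Check 59^d mod 89 for each divisor in increasing order:
59^1 ≡ 59
59^2 ≡ 10
59^4 ≡ 11
59^8 ≡ 32
59^11 ≡ 12
59^22 ≡ 55
59^44 ≡ 88
59^88 ≡ 1
The order of 59 is 88, so the subgroup it generates has 88 elements.
The index is φ(89) / ord(59) = 88 / 88 = 1.

1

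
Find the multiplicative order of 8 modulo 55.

20

ord(8) | φ(55) = φ(5·11) = (5−1)·(11−1) = 4·10 = 40 = 2^3 · 5.
Divisors of 40: 1, 2, 4, 5, 8, 10, 20, 40.
Check 8^d mod 55 for each divisor in increasing order:
8^1 ≡ 8 (mod 55)
8^2 ≡ 9 (mod 55)
8^4 ≡ 26 (mod 55)
8^5 ≡ 43 (mod 55)
8^8 ≡ 16 (mod 55)
8^10 ≡ 34 (mod 55)
8^20 ≡ 1 (mod 55) ✓
Hence ord(8) = 20.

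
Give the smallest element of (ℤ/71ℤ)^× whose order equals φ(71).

φ(71) = 71 − 1 = 70 = 2 · 5 · 7.
Test candidates g = 2, 3, … against the prime factors q ∈ {2, 5, 7} of φ(71): g is a generator iff g^(70/q) ≢ 1 for every such q.
g = 2: 2^35 ≡ 1 — hits 1, so not a primitive root.
g = 3: 3^35 ≡ 1 — hits 1, so not a primitive root.
g = 4: 4^35 ≡ 1 — hits 1, so not a primitive root.
g = 5: 5^35 ≡ 1 — hits 1, so not a primitive root.
g = 6: 6^35 ≡ 1 — hits 1, so not a primitive root.
g = 7: 7^35 ≡ 70; 7^14 ≡ 54; 7^10 ≡ 45 — none is 1, so 7 is a primitive root.
So 7 is the smallest generator of (Z/71Z)^×.

7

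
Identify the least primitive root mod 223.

φ(223) = 223 − 1 = 222 = 2 · 3 · 37.
g is a primitive root iff g^(222/q) ≢ 1 (mod 223) for each prime q ∈ {2, 3, 37}.
g = 2: 2^111 ≡ 1 — hits 1, so not a primitive root.
g = 3: 3^111 ≡ 222; 3^74 ≡ 183; 3^6 ≡ 60 — none is 1, so 3 is a primitive root.
So 3 is the smallest generator of (Z/223Z)^×.

3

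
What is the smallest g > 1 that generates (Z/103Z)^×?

φ(103) = 103 − 1 = 102 = 2 · 3 · 17.
Test candidates g = 2, 3, … against the prime factors q ∈ {2, 3, 17} of φ(103): g is a generator iff g^(102/q) ≢ 1 for every such q.
g = 2: 2^51 ≡ 1 — hits 1, so not a primitive root.
g = 3: 3^51 ≡ 102; 3^34 ≡ 1 — hits 1, so not a primitive root.
g = 4: 4^51 ≡ 1 — hits 1, so not a primitive root.
g = 5: 5^51 ≡ 102; 5^34 ≡ 56; 5^6 ≡ 72 — none is 1, so 5 is a primitive root.
The smallest primitive root modulo 103 is 5.

5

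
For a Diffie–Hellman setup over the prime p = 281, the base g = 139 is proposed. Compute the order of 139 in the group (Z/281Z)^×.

40

The order of 139 must divide φ(281) = 281 − 1 = 280 = 2^3 · 5 · 7.
Divisors of 280: 1, 2, 4, 5, 7, 8, 10, 14, 20, 28, 35, 40, 56, 70, 140, 280.
Evaluate successive powers at the divisors of 280:
139^1 ≡ 139 (mod 281)
139^2 ≡ 213 (mod 281)
139^4 ≡ 128 (mod 281)
139^5 ≡ 89 (mod 281)
139^7 ≡ 130 (mod 281)
139^8 ≡ 86 (mod 281)
139^10 ≡ 53 (mod 281)
139^14 ≡ 40 (mod 281)
139^20 ≡ 280 (mod 281)
139^28 ≡ 195 (mod 281)
139^35 ≡ 60 (mod 281)
139^40 ≡ 1 (mod 281) ✓
Therefore the multiplicative order of 139 modulo 281 is 40.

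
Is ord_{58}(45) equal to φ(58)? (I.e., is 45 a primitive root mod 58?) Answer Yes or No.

No

φ(58) = φ(2)·φ(29) = 1·28 = 28 = 2^2 · 7.
An element g generates (Z/58Z)^× iff g^(28/q) ≢ 1 (mod 58) for each prime q ∈ {2, 7}.
45^14 ≡ 1 (mod 58)  [q = 2: ≡ 1 ✗]
45^4 ≡ 25 (mod 58)  [q = 7: ≢ 1 ✓]
Since 45^14 ≡ 1, the order of 45 divides 14 < 28, so 45 is not a primitive root.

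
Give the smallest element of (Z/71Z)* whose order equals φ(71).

7

φ(71) = 71 − 1 = 70 = 2 · 5 · 7.
Test candidates g = 2, 3, … against the prime factors q ∈ {2, 5, 7} of φ(71): g is a generator iff g^(70/q) ≢ 1 for every such q.
g = 2: 2^35 ≡ 1 — hits 1, so not a primitive root.
g = 3: 3^35 ≡ 1 — hits 1, so not a primitive root.
g = 4: 4^35 ≡ 1 — hits 1, so not a primitive root.
g = 5: 5^35 ≡ 1 — hits 1, so not a primitive root.
g = 6: 6^35 ≡ 1 — hits 1, so not a primitive root.
g = 7: 7^35 ≡ 70; 7^14 ≡ 54; 7^10 ≡ 45 — none is 1, so 7 is a primitive root.
So 7 is the smallest generator of (Z/71Z)^×.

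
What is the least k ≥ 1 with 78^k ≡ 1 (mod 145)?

28

By Lagrange's theorem, ord_145(78) divides φ(145) = φ(5·29) = (5−1)·(29−1) = 4·28 = 112 = 2^4 · 7.
Divisors of 112: 1, 2, 4, 7, 8, 14, 16, 28, 56, 112.
Compute 78^d (mod 145) for the divisors d until we hit 1:
78^1 ≡ 78 (mod 145)
78^2 ≡ 139 (mod 145)
78^4 ≡ 36 (mod 145)
78^7 ≡ 117 (mod 145)
78^8 ≡ 136 (mod 145)
78^14 ≡ 59 (mod 145)
78^16 ≡ 81 (mod 145)
78^28 ≡ 1 (mod 145) ✓
So ord_145(78) = 28.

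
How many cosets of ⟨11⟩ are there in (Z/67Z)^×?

1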